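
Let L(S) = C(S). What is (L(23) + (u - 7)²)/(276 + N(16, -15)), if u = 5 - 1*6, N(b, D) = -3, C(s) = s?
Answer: 29/91 ≈ 0.31868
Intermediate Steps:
L(S) = S
u = -1 (u = 5 - 6 = -1)
(L(23) + (u - 7)²)/(276 + N(16, -15)) = (23 + (-1 - 7)²)/(276 - 3) = (23 + (-8)²)/273 = (23 + 64)*(1/273) = 87*(1/273) = 29/91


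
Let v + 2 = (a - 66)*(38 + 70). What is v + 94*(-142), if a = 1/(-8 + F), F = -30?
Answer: -389136/19 ≈ -20481.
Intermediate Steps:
a = -1/38 (a = 1/(-8 - 30) = 1/(-38) = -1/38 ≈ -0.026316)
v = -135524/19 (v = -2 + (-1/38 - 66)*(38 + 70) = -2 - 2509/38*108 = -2 - 135486/19 = -135524/19 ≈ -7132.8)
v + 94*(-142) = -135524/19 + 94*(-142) = -135524/19 - 13348 = -389136/19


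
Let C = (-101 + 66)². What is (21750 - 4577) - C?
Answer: 15948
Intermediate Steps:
C = 1225 (C = (-35)² = 1225)
(21750 - 4577) - C = (21750 - 4577) - 1*1225 = 17173 - 1225 = 15948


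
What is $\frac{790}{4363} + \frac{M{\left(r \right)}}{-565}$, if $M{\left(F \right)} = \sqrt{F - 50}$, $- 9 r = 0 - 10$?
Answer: $\frac{790}{4363} - \frac{2 i \sqrt{110}}{1695} \approx 0.18107 - 0.012375 i$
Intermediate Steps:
$r = \frac{10}{9}$ ($r = - \frac{0 - 10}{9} = \left(- \frac{1}{9}\right) \left(-10\right) = \frac{10}{9} \approx 1.1111$)
$M{\left(F \right)} = \sqrt{-50 + F}$
$\frac{790}{4363} + \frac{M{\left(r \right)}}{-565} = \frac{790}{4363} + \frac{\sqrt{-50 + \frac{10}{9}}}{-565} = 790 \cdot \frac{1}{4363} + \sqrt{- \frac{440}{9}} \left(- \frac{1}{565}\right) = \frac{790}{4363} + \frac{2 i \sqrt{110}}{3} \left(- \frac{1}{565}\right) = \frac{790}{4363} - \frac{2 i \sqrt{110}}{1695}$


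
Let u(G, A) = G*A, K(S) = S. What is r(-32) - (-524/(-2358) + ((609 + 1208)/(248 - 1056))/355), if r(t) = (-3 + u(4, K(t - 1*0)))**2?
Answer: 44301593833/2581560 ≈ 17161.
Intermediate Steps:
u(G, A) = A*G
r(t) = (-3 + 4*t)**2 (r(t) = (-3 + (t - 1*0)*4)**2 = (-3 + (t + 0)*4)**2 = (-3 + t*4)**2 = (-3 + 4*t)**2)
r(-32) - (-524/(-2358) + ((609 + 1208)/(248 - 1056))/355) = (-3 + 4*(-32))**2 - (-524/(-2358) + ((609 + 1208)/(248 - 1056))/355) = (-3 - 128)**2 - (-524*(-1/2358) + (1817/(-808))*(1/355)) = (-131)**2 - (2/9 + (1817*(-1/808))*(1/355)) = 17161 - (2/9 - 1817/808*1/355) = 17161 - (2/9 - 1817/286840) = 17161 - 1*557327/2581560 = 17161 - 557327/2581560 = 44301593833/2581560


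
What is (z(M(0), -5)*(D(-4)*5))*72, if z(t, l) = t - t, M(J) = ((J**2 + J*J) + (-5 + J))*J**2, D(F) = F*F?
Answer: 0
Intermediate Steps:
D(F) = F**2
M(J) = J**2*(-5 + J + 2*J**2) (M(J) = ((J**2 + J**2) + (-5 + J))*J**2 = (2*J**2 + (-5 + J))*J**2 = (-5 + J + 2*J**2)*J**2 = J**2*(-5 + J + 2*J**2))
z(t, l) = 0
(z(M(0), -5)*(D(-4)*5))*72 = (0*((-4)**2*5))*72 = (0*(16*5))*72 = (0*80)*72 = 0*72 = 0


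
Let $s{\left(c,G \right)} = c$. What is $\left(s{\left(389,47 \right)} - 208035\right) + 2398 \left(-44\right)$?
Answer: $-313158$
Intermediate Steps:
$\left(s{\left(389,47 \right)} - 208035\right) + 2398 \left(-44\right) = \left(389 - 208035\right) + 2398 \left(-44\right) = -207646 - 105512 = -313158$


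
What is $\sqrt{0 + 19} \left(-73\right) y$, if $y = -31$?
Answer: $2263 \sqrt{19} \approx 9864.2$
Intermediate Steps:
$\sqrt{0 + 19} \left(-73\right) y = \sqrt{0 + 19} \left(-73\right) \left(-31\right) = \sqrt{19} \left(-73\right) \left(-31\right) = - 73 \sqrt{19} \left(-31\right) = 2263 \sqrt{19}$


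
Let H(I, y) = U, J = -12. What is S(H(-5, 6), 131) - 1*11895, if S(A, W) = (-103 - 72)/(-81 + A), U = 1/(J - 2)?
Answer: -2699675/227 ≈ -11893.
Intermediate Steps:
U = -1/14 (U = 1/(-12 - 2) = 1/(-14) = -1/14 ≈ -0.071429)
H(I, y) = -1/14
S(A, W) = -175/(-81 + A)
S(H(-5, 6), 131) - 1*11895 = -175/(-81 - 1/14) - 1*11895 = -175/(-1135/14) - 11895 = -175*(-14/1135) - 11895 = 490/227 - 11895 = -2699675/227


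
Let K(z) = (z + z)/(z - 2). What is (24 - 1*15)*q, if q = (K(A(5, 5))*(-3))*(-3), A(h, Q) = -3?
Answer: 486/5 ≈ 97.200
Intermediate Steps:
K(z) = 2*z/(-2 + z) (K(z) = (2*z)/(-2 + z) = 2*z/(-2 + z))
q = 54/5 (q = ((2*(-3)/(-2 - 3))*(-3))*(-3) = ((2*(-3)/(-5))*(-3))*(-3) = ((2*(-3)*(-⅕))*(-3))*(-3) = ((6/5)*(-3))*(-3) = -18/5*(-3) = 54/5 ≈ 10.800)
(24 - 1*15)*q = (24 - 1*15)*(54/5) = (24 - 15)*(54/5) = 9*(54/5) = 486/5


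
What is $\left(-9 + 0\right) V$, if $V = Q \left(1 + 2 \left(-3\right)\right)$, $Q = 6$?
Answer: $270$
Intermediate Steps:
$V = -30$ ($V = 6 \left(1 + 2 \left(-3\right)\right) = 6 \left(1 - 6\right) = 6 \left(-5\right) = -30$)
$\left(-9 + 0\right) V = \left(-9 + 0\right) \left(-30\right) = \left(-9\right) \left(-30\right) = 270$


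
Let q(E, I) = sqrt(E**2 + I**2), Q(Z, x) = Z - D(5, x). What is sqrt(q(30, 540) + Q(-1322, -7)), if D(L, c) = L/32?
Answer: sqrt(-84618 + 9600*sqrt(13))/8 ≈ 27.952*I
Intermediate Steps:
D(L, c) = L/32 (D(L, c) = L*(1/32) = L/32)
Q(Z, x) = -5/32 + Z (Q(Z, x) = Z - 5/32 = -5/32 + Z)
sqrt(q(30, 540) + Q(-1322, -7)) = sqrt(sqrt(30**2 + 540**2) + (-5/32 - 1322)) = sqrt(sqrt(900 + 291600) - 42309/32) = sqrt(sqrt(292500) - 42309/32) = sqrt(150*sqrt(13) - 42309/32) = sqrt(-42309/32 + 150*sqrt(13))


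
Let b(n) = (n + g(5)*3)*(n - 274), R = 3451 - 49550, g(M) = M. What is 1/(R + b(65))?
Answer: -1/62819 ≈ -1.5919e-5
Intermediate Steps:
R = -46099
b(n) = (-274 + n)*(15 + n) (b(n) = (n + 5*3)*(n - 274) = (n + 15)*(-274 + n) = (15 + n)*(-274 + n) = (-274 + n)*(15 + n))
1/(R + b(65)) = 1/(-46099 + (-4110 + 65² - 259*65)) = 1/(-46099 + (-4110 + 4225 - 16835)) = 1/(-46099 - 16720) = 1/(-62819) = -1/62819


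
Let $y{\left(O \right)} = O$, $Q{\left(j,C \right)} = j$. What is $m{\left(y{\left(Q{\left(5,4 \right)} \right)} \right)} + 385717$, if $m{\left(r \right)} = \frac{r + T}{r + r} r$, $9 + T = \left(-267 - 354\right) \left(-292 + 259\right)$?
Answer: $\frac{791923}{2} \approx 3.9596 \cdot 10^{5}$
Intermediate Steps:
$T = 20484$ ($T = -9 + \left(-267 - 354\right) \left(-292 + 259\right) = -9 - -20493 = -9 + 20493 = 20484$)
$m{\left(r \right)} = 10242 + \frac{r}{2}$ ($m{\left(r \right)} = \frac{r + 20484}{r + r} r = \frac{20484 + r}{2 r} r = 10242 + \frac{r}{2}$)
$m{\left(y{\left(Q{\left(5,4 \right)} \right)} \right)} + 385717 = \left(10242 + \frac{1}{2} \cdot 5\right) + 385717 = \left(10242 + \frac{5}{2}\right) + 385717 = \frac{20489}{2} + 385717 = \frac{791923}{2}$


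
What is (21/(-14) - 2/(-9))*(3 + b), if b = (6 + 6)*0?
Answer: -23/6 ≈ -3.8333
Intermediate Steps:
b = 0 (b = 12*0 = 0)
(21/(-14) - 2/(-9))*(3 + b) = (21/(-14) - 2/(-9))*(3 + 0) = (21*(-1/14) - 2*(-⅑))*3 = (-3/2 + 2/9)*3 = -23/18*3 = -23/6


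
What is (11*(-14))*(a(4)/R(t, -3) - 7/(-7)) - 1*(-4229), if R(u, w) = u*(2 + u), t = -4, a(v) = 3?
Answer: 16069/4 ≈ 4017.3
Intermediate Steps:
(11*(-14))*(a(4)/R(t, -3) - 7/(-7)) - 1*(-4229) = (11*(-14))*(3/((-4*(2 - 4))) - 7/(-7)) - 1*(-4229) = -154*(3/((-4*(-2))) - 7*(-1/7)) + 4229 = -154*(3/8 + 1) + 4229 = -154*11/8 + 4229 = -847/4 + 4229 = 16069/4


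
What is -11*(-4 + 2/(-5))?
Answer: 242/5 ≈ 48.400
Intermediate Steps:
-11*(-4 + 2/(-5)) = -11*(-4 + 2*(-⅕)) = -11*(-4 - ⅖) = -11*(-22/5) = 242/5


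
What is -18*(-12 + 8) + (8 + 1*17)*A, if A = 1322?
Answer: 33122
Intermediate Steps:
-18*(-12 + 8) + (8 + 1*17)*A = -18*(-12 + 8) + (8 + 1*17)*1322 = -18*(-4) + (8 + 17)*1322 = 72 + 25*1322 = 72 + 33050 = 33122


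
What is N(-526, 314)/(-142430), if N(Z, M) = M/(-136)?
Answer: 157/9685240 ≈ 1.6210e-5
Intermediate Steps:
N(Z, M) = -M/136 (N(Z, M) = M*(-1/136) = -M/136)
N(-526, 314)/(-142430) = -1/136*314/(-142430) = -157/68*(-1/142430) = 157/9685240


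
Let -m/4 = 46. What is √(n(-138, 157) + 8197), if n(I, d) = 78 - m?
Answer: √8459 ≈ 91.973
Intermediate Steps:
m = -184 (m = -4*46 = -184)
n(I, d) = 262 (n(I, d) = 78 - 1*(-184) = 78 + 184 = 262)
√(n(-138, 157) + 8197) = √(262 + 8197) = √8459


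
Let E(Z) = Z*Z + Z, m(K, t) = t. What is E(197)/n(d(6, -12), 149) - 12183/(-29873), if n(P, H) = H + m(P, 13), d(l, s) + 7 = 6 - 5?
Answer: 64844438/268857 ≈ 241.19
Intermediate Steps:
d(l, s) = -6 (d(l, s) = -7 + (6 - 5) = -7 + 1 = -6)
n(P, H) = 13 + H (n(P, H) = H + 13 = 13 + H)
E(Z) = Z + Z**2 (E(Z) = Z**2 + Z = Z + Z**2)
E(197)/n(d(6, -12), 149) - 12183/(-29873) = (197*(1 + 197))/(13 + 149) - 12183/(-29873) = (197*198)/162 - 12183*(-1/29873) = 39006*(1/162) + 12183/29873 = 2167/9 + 12183/29873 = 64844438/268857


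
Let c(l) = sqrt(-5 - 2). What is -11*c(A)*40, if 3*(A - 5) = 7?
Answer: -440*I*sqrt(7) ≈ -1164.1*I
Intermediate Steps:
A = 22/3 (A = 5 + (1/3)*7 = 5 + 7/3 = 22/3 ≈ 7.3333)
c(l) = I*sqrt(7) (c(l) = sqrt(-7) = I*sqrt(7))
-11*c(A)*40 = -11*I*sqrt(7)*40 = -440*I*sqrt(7)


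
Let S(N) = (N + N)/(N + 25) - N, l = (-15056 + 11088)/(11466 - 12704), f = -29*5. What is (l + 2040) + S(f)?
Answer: 16271939/7428 ≈ 2190.6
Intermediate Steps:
f = -145
l = 1984/619 (l = -3968/(-1238) = -3968*(-1/1238) = 1984/619 ≈ 3.2052)
S(N) = -N + 2*N/(25 + N) (S(N) = (2*N)/(25 + N) - N = 2*N/(25 + N) - N = -N + 2*N/(25 + N))
(l + 2040) + S(f) = (1984/619 + 2040) - 1*(-145)*(23 - 145)/(25 - 145) = 1264744/619 - 1*(-145)*(-122)/(-120) = 1264744/619 - 1*(-145)*(-1/120)*(-122) = 1264744/619 + 1769/12 = 16271939/7428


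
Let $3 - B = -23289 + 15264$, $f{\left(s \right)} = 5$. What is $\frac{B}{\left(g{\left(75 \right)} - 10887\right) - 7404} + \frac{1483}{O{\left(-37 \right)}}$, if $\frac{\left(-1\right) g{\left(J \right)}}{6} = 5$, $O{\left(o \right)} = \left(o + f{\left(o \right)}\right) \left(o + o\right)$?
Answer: $\frac{2719913}{14461376} \approx 0.18808$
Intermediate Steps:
$O{\left(o \right)} = 2 o \left(5 + o\right)$ ($O{\left(o \right)} = \left(o + 5\right) \left(o + o\right) = \left(5 + o\right) 2 o = 2 o \left(5 + o\right)$)
$g{\left(J \right)} = -30$ ($g{\left(J \right)} = \left(-6\right) 5 = -30$)
$B = 8028$ ($B = 3 - \left(-23289 + 15264\right) = 3 - -8025 = 3 + 8025 = 8028$)
$\frac{B}{\left(g{\left(75 \right)} - 10887\right) - 7404} + \frac{1483}{O{\left(-37 \right)}} = \frac{8028}{\left(-30 - 10887\right) - 7404} + \frac{1483}{2 \left(-37\right) \left(5 - 37\right)} = \frac{8028}{-10917 - 7404} + \frac{1483}{2 \left(-37\right) \left(-32\right)} = \frac{8028}{-18321} + \frac{1483}{2368} = 8028 \left(- \frac{1}{18321}\right) + 1483 \cdot \frac{1}{2368} = - \frac{2676}{6107} + \frac{1483}{2368} = \frac{2719913}{14461376}$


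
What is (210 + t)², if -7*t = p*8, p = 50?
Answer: 1144900/49 ≈ 23365.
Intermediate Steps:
t = -400/7 (t = -50*8/7 = -⅐*400 = -400/7 ≈ -57.143)
(210 + t)² = (210 - 400/7)² = (1070/7)² = 1144900/49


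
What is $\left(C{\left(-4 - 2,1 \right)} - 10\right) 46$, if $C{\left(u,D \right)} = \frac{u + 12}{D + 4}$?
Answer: $- \frac{2024}{5} \approx -404.8$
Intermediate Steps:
$C{\left(u,D \right)} = \frac{12 + u}{4 + D}$
$\left(C{\left(-4 - 2,1 \right)} - 10\right) 46 = \left(\frac{12 - 6}{4 + 1} - 10\right) 46 = \left(\frac{12 - 6}{5} - 10\right) 46 = \left(\frac{1}{5} \cdot 6 - 10\right) 46 = \left(\frac{6}{5} - 10\right) 46 = \left(- \frac{44}{5}\right) 46 = - \frac{2024}{5}$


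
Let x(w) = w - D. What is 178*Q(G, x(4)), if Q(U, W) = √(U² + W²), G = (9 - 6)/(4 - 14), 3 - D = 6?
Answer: 89*√4909/5 ≈ 1247.1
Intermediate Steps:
D = -3 (D = 3 - 1*6 = 3 - 6 = -3)
x(w) = 3 + w (x(w) = w - 1*(-3) = w + 3 = 3 + w)
G = -3/10 (G = 3/(-10) = 3*(-⅒) = -3/10 ≈ -0.30000)
178*Q(G, x(4)) = 178*√((-3/10)² + (3 + 4)²) = 178*√(9/100 + 7²) = 178*√(9/100 + 49) = 178*√(4909/100) = 178*(√4909/10) = 89*√4909/5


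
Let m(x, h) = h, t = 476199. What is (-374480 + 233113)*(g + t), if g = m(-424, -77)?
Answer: -67307938774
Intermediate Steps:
g = -77
(-374480 + 233113)*(g + t) = (-374480 + 233113)*(-77 + 476199) = -141367*476122 = -67307938774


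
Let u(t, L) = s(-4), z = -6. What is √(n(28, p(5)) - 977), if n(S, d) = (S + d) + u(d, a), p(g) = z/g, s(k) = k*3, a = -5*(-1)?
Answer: I*√24055/5 ≈ 31.019*I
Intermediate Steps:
a = 5
s(k) = 3*k
u(t, L) = -12 (u(t, L) = 3*(-4) = -12)
p(g) = -6/g
n(S, d) = -12 + S + d (n(S, d) = (S + d) - 12 = -12 + S + d)
√(n(28, p(5)) - 977) = √((-12 + 28 - 6/5) - 977) = √(74/5 - 977) = √(-4811/5) = I*√24055/5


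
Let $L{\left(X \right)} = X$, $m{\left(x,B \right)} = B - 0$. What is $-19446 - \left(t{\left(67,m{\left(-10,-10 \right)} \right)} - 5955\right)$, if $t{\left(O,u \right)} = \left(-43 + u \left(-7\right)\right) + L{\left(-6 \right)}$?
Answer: $-13512$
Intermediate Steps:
$m{\left(x,B \right)} = B$ ($m{\left(x,B \right)} = B + 0 = B$)
$t{\left(O,u \right)} = -49 - 7 u$ ($t{\left(O,u \right)} = \left(-43 + u \left(-7\right)\right) - 6 = \left(-43 - 7 u\right) - 6 = -49 - 7 u$)
$-19446 - \left(t{\left(67,m{\left(-10,-10 \right)} \right)} - 5955\right) = -19446 - \left(\left(-49 - -70\right) - 5955\right) = -19446 - \left(\left(-49 + 70\right) - 5955\right) = -19446 - \left(21 - 5955\right) = -19446 - -5934 = -19446 + 5934 = -13512$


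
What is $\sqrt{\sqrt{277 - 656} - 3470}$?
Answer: $\sqrt{-3470 + i \sqrt{379}} \approx 0.1652 + 58.907 i$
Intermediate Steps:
$\sqrt{\sqrt{277 - 656} - 3470} = \sqrt{\sqrt{-379} - 3470} = \sqrt{i \sqrt{379} - 3470} = \sqrt{-3470 + i \sqrt{379}}$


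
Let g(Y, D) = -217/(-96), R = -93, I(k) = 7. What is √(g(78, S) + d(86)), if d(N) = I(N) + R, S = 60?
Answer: I*√48234/24 ≈ 9.1509*I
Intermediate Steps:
g(Y, D) = 217/96 (g(Y, D) = -217*(-1/96) = 217/96)
d(N) = -86 (d(N) = 7 - 93 = -86)
√(g(78, S) + d(86)) = √(217/96 - 86) = √(-8039/96) = I*√48234/24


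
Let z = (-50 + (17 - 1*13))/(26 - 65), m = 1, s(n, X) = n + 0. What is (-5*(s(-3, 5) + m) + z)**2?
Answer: 190096/1521 ≈ 124.98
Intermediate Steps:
s(n, X) = n
z = 46/39 (z = (-50 + (17 - 13))/(-39) = (-50 + 4)*(-1/39) = -46*(-1/39) = 46/39 ≈ 1.1795)
(-5*(s(-3, 5) + m) + z)**2 = (-5*(-3 + 1) + 46/39)**2 = (-5*(-2) + 46/39)**2 = (10 + 46/39)**2 = (436/39)**2 = 190096/1521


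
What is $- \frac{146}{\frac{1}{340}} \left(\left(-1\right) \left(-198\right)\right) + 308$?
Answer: $-9828412$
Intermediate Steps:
$- \frac{146}{\frac{1}{340}} \left(\left(-1\right) \left(-198\right)\right) + 308 = - 146 \frac{1}{\frac{1}{340}} \cdot 198 + 308 = \left(-146\right) 340 \cdot 198 + 308 = \left(-49640\right) 198 + 308 = -9828720 + 308 = -9828412$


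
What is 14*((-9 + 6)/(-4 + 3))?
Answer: 42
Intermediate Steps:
14*((-9 + 6)/(-4 + 3)) = 14*(-3/(-1)) = 14*(-3*(-1)) = 14*3 = 42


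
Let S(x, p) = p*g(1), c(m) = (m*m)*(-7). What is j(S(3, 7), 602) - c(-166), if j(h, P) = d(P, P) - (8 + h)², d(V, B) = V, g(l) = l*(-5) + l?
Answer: 193094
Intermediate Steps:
g(l) = -4*l (g(l) = -5*l + l = -4*l)
c(m) = -7*m² (c(m) = m²*(-7) = -7*m²)
S(x, p) = -4*p (S(x, p) = p*(-4*1) = p*(-4) = -4*p)
j(h, P) = P - (8 + h)²
j(S(3, 7), 602) - c(-166) = (602 - (8 - 4*7)²) - (-7)*(-166)² = (602 - (8 - 28)²) - (-7)*27556 = (602 - 1*(-20)²) - 1*(-192892) = (602 - 1*400) + 192892 = (602 - 400) + 192892 = 202 + 192892 = 193094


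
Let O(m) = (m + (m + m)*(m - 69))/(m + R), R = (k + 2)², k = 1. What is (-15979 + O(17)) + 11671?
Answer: -113759/26 ≈ -4375.3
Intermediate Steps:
R = 9 (R = (1 + 2)² = 3² = 9)
O(m) = (m + 2*m*(-69 + m))/(9 + m) (O(m) = (m + (m + m)*(m - 69))/(m + 9) = (m + (2*m)*(-69 + m))/(9 + m) = (m + 2*m*(-69 + m))/(9 + m))
(-15979 + O(17)) + 11671 = (-15979 + 17*(-137 + 2*17)/(9 + 17)) + 11671 = (-15979 + 17*(-137 + 34)/26) + 11671 = (-15979 + 17*(1/26)*(-103)) + 11671 = (-15979 - 1751/26) + 11671 = -417205/26 + 11671 = -113759/26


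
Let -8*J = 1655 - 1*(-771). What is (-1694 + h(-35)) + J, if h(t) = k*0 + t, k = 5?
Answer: -8129/4 ≈ -2032.3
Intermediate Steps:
J = -1213/4 (J = -(1655 - 1*(-771))/8 = -(1655 + 771)/8 = -⅛*2426 = -1213/4 ≈ -303.25)
h(t) = t (h(t) = 5*0 + t = 0 + t = t)
(-1694 + h(-35)) + J = (-1694 - 35) - 1213/4 = -1729 - 1213/4 = -8129/4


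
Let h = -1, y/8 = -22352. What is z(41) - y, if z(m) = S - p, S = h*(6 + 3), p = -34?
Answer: 178841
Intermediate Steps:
y = -178816 (y = 8*(-22352) = -178816)
S = -9 (S = -(6 + 3) = -1*9 = -9)
z(m) = 25 (z(m) = -9 - 1*(-34) = -9 + 34 = 25)
z(41) - y = 25 - 1*(-178816) = 25 + 178816 = 178841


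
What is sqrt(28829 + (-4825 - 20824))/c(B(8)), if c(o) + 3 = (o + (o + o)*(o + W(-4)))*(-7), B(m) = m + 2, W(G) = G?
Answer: -2*sqrt(795)/913 ≈ -0.061765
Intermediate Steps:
B(m) = 2 + m
c(o) = -3 - 7*o - 14*o*(-4 + o) (c(o) = -3 + (o + (o + o)*(o - 4))*(-7) = -3 + (o + (2*o)*(-4 + o))*(-7) = -3 + (o + 2*o*(-4 + o))*(-7) = -3 + (-7*o - 14*o*(-4 + o)) = -3 - 7*o - 14*o*(-4 + o))
sqrt(28829 + (-4825 - 20824))/c(B(8)) = sqrt(28829 + (-4825 - 20824))/(-3 - 14*(2 + 8)**2 + 49*(2 + 8)) = sqrt(28829 - 25649)/(-3 - 14*10**2 + 49*10) = sqrt(3180)/(-3 - 14*100 + 490) = (2*sqrt(795))/(-3 - 1400 + 490) = (2*sqrt(795))/(-913) = (2*sqrt(795))*(-1/913) = -2*sqrt(795)/913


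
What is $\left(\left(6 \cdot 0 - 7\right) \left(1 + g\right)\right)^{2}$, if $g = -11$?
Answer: $4900$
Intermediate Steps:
$\left(\left(6 \cdot 0 - 7\right) \left(1 + g\right)\right)^{2} = \left(\left(6 \cdot 0 - 7\right) \left(1 - 11\right)\right)^{2} = \left(\left(0 - 7\right) \left(-10\right)\right)^{2} = \left(\left(-7\right) \left(-10\right)\right)^{2} = 70^{2} = 4900$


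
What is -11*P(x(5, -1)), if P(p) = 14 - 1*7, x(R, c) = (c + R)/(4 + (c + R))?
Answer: -77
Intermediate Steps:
x(R, c) = (R + c)/(4 + R + c) (x(R, c) = (R + c)/(4 + (R + c)) = (R + c)/(4 + R + c))
P(p) = 7 (P(p) = 14 - 7 = 7)
-11*P(x(5, -1)) = -11*7 = -77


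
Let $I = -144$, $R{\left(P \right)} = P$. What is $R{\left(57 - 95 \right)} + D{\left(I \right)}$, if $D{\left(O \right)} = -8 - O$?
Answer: $98$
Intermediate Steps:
$R{\left(57 - 95 \right)} + D{\left(I \right)} = \left(57 - 95\right) - -136 = -38 + \left(-8 + 144\right) = -38 + 136 = 98$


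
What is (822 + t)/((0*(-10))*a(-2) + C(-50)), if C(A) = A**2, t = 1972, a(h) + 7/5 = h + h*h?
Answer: 1397/1250 ≈ 1.1176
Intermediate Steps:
a(h) = -7/5 + h + h**2 (a(h) = -7/5 + (h + h*h) = -7/5 + (h + h**2) = -7/5 + h + h**2)
(822 + t)/((0*(-10))*a(-2) + C(-50)) = (822 + 1972)/((0*(-10))*(-7/5 - 2 + (-2)**2) + (-50)**2) = 2794/(0*(-7/5 - 2 + 4) + 2500) = 2794/(0*(3/5) + 2500) = 2794/(0 + 2500) = 2794/2500 = 2794*(1/2500) = 1397/1250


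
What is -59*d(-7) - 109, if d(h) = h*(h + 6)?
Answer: -522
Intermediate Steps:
d(h) = h*(6 + h)
-59*d(-7) - 109 = -(-413)*(6 - 7) - 109 = -(-413)*(-1) - 109 = -59*7 - 109 = -413 - 109 = -522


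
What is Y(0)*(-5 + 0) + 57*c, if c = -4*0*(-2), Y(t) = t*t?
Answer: 0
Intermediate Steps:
Y(t) = t²
c = 0 (c = 0*(-2) = 0)
Y(0)*(-5 + 0) + 57*c = 0²*(-5 + 0) + 57*0 = 0*(-5) + 0 = 0 + 0 = 0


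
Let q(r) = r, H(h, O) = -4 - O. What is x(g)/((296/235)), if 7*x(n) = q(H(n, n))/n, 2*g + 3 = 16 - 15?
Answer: 705/2072 ≈ 0.34025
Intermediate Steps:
g = -1 (g = -3/2 + (16 - 15)/2 = -3/2 + (½)*1 = -3/2 + ½ = -1)
x(n) = (-4 - n)/(7*n) (x(n) = ((-4 - n)/n)/7 = (-4 - n)/(7*n))
x(g)/((296/235)) = ((⅐)*(-4 - 1*(-1))/(-1))/((296/235)) = ((⅐)*(-1)*(-4 + 1))/((296*(1/235))) = ((⅐)*(-1)*(-3))/(296/235) = (3/7)*(235/296) = 705/2072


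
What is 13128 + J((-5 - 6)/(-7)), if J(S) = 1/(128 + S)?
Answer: 11907103/907 ≈ 13128.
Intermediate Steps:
13128 + J((-5 - 6)/(-7)) = 13128 + 1/(128 + (-5 - 6)/(-7)) = 13128 + 1/(128 - ⅐*(-11)) = 13128 + 1/(128 + 11/7) = 13128 + 1/(907/7) = 13128 + 7/907 = 11907103/907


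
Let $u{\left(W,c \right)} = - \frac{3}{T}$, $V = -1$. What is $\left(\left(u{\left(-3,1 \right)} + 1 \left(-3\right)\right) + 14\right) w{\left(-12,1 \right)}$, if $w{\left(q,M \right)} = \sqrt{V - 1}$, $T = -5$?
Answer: $\frac{58 i \sqrt{2}}{5} \approx 16.405 i$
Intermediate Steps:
$u{\left(W,c \right)} = \frac{3}{5}$ ($u{\left(W,c \right)} = - \frac{3}{-5} = \left(-3\right) \left(- \frac{1}{5}\right) = \frac{3}{5}$)
$w{\left(q,M \right)} = i \sqrt{2}$ ($w{\left(q,M \right)} = \sqrt{-1 - 1} = \sqrt{-2} = i \sqrt{2}$)
$\left(\left(u{\left(-3,1 \right)} + 1 \left(-3\right)\right) + 14\right) w{\left(-12,1 \right)} = \left(\left(\frac{3}{5} + 1 \left(-3\right)\right) + 14\right) i \sqrt{2} = \left(\left(\frac{3}{5} - 3\right) + 14\right) i \sqrt{2} = \left(- \frac{12}{5} + 14\right) i \sqrt{2} = \frac{58 i \sqrt{2}}{5}$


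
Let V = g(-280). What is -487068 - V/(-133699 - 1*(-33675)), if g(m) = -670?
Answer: -24359245151/50012 ≈ -4.8707e+5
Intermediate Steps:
V = -670
-487068 - V/(-133699 - 1*(-33675)) = -487068 - (-670)/(-133699 - 1*(-33675)) = -487068 - (-670)/(-133699 + 33675) = -487068 - (-670)/(-100024) = -487068 - (-670)*(-1)/100024 = -487068 - 1*335/50012 = -487068 - 335/50012 = -24359245151/50012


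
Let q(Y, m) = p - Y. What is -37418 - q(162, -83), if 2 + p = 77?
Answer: -37331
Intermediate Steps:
p = 75 (p = -2 + 77 = 75)
q(Y, m) = 75 - Y
-37418 - q(162, -83) = -37418 - (75 - 1*162) = -37418 - (75 - 162) = -37418 - 1*(-87) = -37418 + 87 = -37331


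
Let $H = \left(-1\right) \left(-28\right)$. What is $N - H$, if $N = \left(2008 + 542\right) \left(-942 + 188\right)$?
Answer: $-1922728$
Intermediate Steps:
$N = -1922700$ ($N = 2550 \left(-754\right) = -1922700$)
$H = 28$
$N - H = -1922700 - 28 = -1922728$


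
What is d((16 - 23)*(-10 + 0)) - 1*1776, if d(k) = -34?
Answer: -1810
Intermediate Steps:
d((16 - 23)*(-10 + 0)) - 1*1776 = -34 - 1*1776 = -34 - 1776 = -1810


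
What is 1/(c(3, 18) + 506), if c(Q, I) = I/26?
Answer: 13/6587 ≈ 0.0019736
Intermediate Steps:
c(Q, I) = I/26 (c(Q, I) = I*(1/26) = I/26)
1/(c(3, 18) + 506) = 1/((1/26)*18 + 506) = 1/(9/13 + 506) = 1/(6587/13) = 13/6587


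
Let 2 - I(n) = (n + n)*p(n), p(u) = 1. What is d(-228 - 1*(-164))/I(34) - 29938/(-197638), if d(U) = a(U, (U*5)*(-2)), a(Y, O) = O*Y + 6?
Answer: 2024010640/3261027 ≈ 620.67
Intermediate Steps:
a(Y, O) = 6 + O*Y
d(U) = 6 - 10*U² (d(U) = 6 + ((U*5)*(-2))*U = 6 + ((5*U)*(-2))*U = 6 + (-10*U)*U = 6 - 10*U²)
I(n) = 2 - 2*n (I(n) = 2 - (n + n) = 2 - 2*n)
d(-228 - 1*(-164))/I(34) - 29938/(-197638) = (6 - 10*(-228 - 1*(-164))²)/(2 - 2*34) - 29938/(-197638) = (6 - 10*(-228 + 164)²)/(2 - 68) - 29938*(-1/197638) = (6 - 10*(-64)²)/(-66) + 14969/98819 = (6 - 10*4096)*(-1/66) + 14969/98819 = (6 - 40960)*(-1/66) + 14969/98819 = -40954*(-1/66) + 14969/98819 = 20477/33 + 14969/98819 = 2024010640/3261027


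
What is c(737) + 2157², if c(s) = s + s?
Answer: 4654123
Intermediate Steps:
c(s) = 2*s
c(737) + 2157² = 2*737 + 2157² = 1474 + 4652649 = 4654123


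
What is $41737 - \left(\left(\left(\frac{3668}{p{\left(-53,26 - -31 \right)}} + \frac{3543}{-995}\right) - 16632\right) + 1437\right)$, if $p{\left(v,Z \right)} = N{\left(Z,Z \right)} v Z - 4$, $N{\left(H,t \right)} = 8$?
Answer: $\frac{342342198384}{6012785} \approx 56936.0$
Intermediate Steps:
$p{\left(v,Z \right)} = -4 + 8 Z v$ ($p{\left(v,Z \right)} = 8 v Z - 4 = 8 Z v - 4 = -4 + 8 Z v$)
$41737 - \left(\left(\left(\frac{3668}{p{\left(-53,26 - -31 \right)}} + \frac{3543}{-995}\right) - 16632\right) + 1437\right) = 41737 - \left(\left(\left(\frac{3668}{-4 + 8 \left(26 - -31\right) \left(-53\right)} + \frac{3543}{-995}\right) - 16632\right) + 1437\right) = 41737 - \left(\left(\left(\frac{3668}{-4 + 8 \left(26 + 31\right) \left(-53\right)} + 3543 \left(- \frac{1}{995}\right)\right) - 16632\right) + 1437\right) = 41737 - \left(\left(\left(\frac{3668}{-4 + 8 \cdot 57 \left(-53\right)} - \frac{3543}{995}\right) - 16632\right) + 1437\right) = 41737 - \left(\left(\left(\frac{3668}{-4 - 24168} - \frac{3543}{995}\right) - 16632\right) + 1437\right) = 41737 - \left(\left(\left(\frac{3668}{-24172} - \frac{3543}{995}\right) - 16632\right) + 1437\right) = 41737 - \left(\left(\left(3668 \left(- \frac{1}{24172}\right) - \frac{3543}{995}\right) - 16632\right) + 1437\right) = 41737 - \left(\left(\left(- \frac{917}{6043} - \frac{3543}{995}\right) - 16632\right) + 1437\right) = 41737 - \left(\left(- \frac{22322764}{6012785} - 16632\right) + 1437\right) = 41737 - \left(- \frac{100026962884}{6012785} + 1437\right) = 41737 - - \frac{91386590839}{6012785} = 41737 + \frac{91386590839}{6012785} = \frac{342342198384}{6012785}$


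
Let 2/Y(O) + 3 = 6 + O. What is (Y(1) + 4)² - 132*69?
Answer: -36351/4 ≈ -9087.8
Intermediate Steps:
Y(O) = 2/(3 + O) (Y(O) = 2/(-3 + (6 + O)) = 2/(3 + O))
(Y(1) + 4)² - 132*69 = (2/(3 + 1) + 4)² - 132*69 = (2/4 + 4)² - 9108 = (2*(¼) + 4)² - 9108 = (½ + 4)² - 9108 = (9/2)² - 9108 = 81/4 - 9108 = -36351/4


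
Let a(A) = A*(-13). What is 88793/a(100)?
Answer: -88793/1300 ≈ -68.302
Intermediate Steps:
a(A) = -13*A
88793/a(100) = 88793/((-13*100)) = 88793/(-1300) = 88793*(-1/1300) = -88793/1300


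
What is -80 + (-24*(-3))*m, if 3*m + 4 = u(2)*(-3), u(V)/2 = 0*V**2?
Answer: -176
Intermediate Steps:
u(V) = 0 (u(V) = 2*(0*V**2) = 2*0 = 0)
m = -4/3 (m = -4/3 + (0*(-3))/3 = -4/3 + (1/3)*0 = -4/3 + 0 = -4/3 ≈ -1.3333)
-80 + (-24*(-3))*m = -80 - 24*(-3)*(-4/3) = -80 + 72*(-4/3) = -80 - 96 = -176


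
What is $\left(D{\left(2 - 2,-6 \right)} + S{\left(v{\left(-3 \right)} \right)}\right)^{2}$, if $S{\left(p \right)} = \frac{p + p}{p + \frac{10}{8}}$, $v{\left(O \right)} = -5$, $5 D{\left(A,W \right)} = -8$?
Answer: $\frac{256}{225} \approx 1.1378$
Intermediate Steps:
$D{\left(A,W \right)} = - \frac{8}{5}$ ($D{\left(A,W \right)} = \frac{1}{5} \left(-8\right) = - \frac{8}{5}$)
$S{\left(p \right)} = \frac{2 p}{\frac{5}{4} + p}$ ($S{\left(p \right)} = \frac{2 p}{p + 10 \cdot \frac{1}{8}} = \frac{2 p}{p + \frac{5}{4}} = \frac{2 p}{\frac{5}{4} + p}$)
$\left(D{\left(2 - 2,-6 \right)} + S{\left(v{\left(-3 \right)} \right)}\right)^{2} = \left(- \frac{8}{5} + 8 \left(-5\right) \frac{1}{5 + 4 \left(-5\right)}\right)^{2} = \left(- \frac{8}{5} + 8 \left(-5\right) \frac{1}{5 - 20}\right)^{2} = \left(- \frac{8}{5} + 8 \left(-5\right) \frac{1}{-15}\right)^{2} = \left(- \frac{8}{5} + 8 \left(-5\right) \left(- \frac{1}{15}\right)\right)^{2} = \left(- \frac{8}{5} + \frac{8}{3}\right)^{2} = \left(\frac{16}{15}\right)^{2} = \frac{256}{225}$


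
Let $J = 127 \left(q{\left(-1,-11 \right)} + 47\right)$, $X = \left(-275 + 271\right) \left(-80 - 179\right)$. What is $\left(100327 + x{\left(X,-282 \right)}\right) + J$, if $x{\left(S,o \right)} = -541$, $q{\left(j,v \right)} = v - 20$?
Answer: $101818$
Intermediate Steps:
$q{\left(j,v \right)} = -20 + v$ ($q{\left(j,v \right)} = v - 20 = -20 + v$)
$X = 1036$ ($X = \left(-4\right) \left(-259\right) = 1036$)
$J = 2032$ ($J = 127 \left(\left(-20 - 11\right) + 47\right) = 127 \left(-31 + 47\right) = 127 \cdot 16 = 2032$)
$\left(100327 + x{\left(X,-282 \right)}\right) + J = \left(100327 - 541\right) + 2032 = 99786 + 2032 = 101818$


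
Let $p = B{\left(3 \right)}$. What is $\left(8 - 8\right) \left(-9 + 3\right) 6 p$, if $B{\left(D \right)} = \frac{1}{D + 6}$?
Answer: $0$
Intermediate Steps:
$B{\left(D \right)} = \frac{1}{6 + D}$
$p = \frac{1}{9}$ ($p = \frac{1}{6 + 3} = \frac{1}{9} \approx 0.11111$)
$\left(8 - 8\right) \left(-9 + 3\right) 6 p = \left(8 - 8\right) \left(-9 + 3\right) 6 \cdot \frac{1}{9} = 0 \left(-6\right) 6 \cdot \frac{1}{9} = 0 \cdot 6 \cdot \frac{1}{9} = 0 \cdot \frac{1}{9} = 0$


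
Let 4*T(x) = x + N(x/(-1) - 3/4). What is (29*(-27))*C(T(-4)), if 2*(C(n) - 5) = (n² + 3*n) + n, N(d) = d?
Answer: -1861191/512 ≈ -3635.1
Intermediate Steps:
T(x) = -3/16 (T(x) = (x + (x/(-1) - 3/4))/4 = (x + (x*(-1) - 3*¼))/4 = (x + (-x - ¾))/4 = (x + (-¾ - x))/4 = (¼)*(-¾) = -3/16)
C(n) = 5 + n²/2 + 2*n (C(n) = 5 + ((n² + 3*n) + n)/2 = 5 + (n² + 4*n)/2 = 5 + (n²/2 + 2*n) = 5 + n²/2 + 2*n)
(29*(-27))*C(T(-4)) = (29*(-27))*(5 + (-3/16)²/2 + 2*(-3/16)) = -783*(5 + (½)*(9/256) - 3/8) = -783*(5 + 9/512 - 3/8) = -783*2377/512 = -1861191/512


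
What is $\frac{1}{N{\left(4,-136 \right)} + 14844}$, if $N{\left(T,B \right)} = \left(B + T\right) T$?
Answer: $\frac{1}{14316} \approx 6.9852 \cdot 10^{-5}$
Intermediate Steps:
$N{\left(T,B \right)} = T \left(B + T\right)$
$\frac{1}{N{\left(4,-136 \right)} + 14844} = \frac{1}{4 \left(-136 + 4\right) + 14844} = \frac{1}{4 \left(-132\right) + 14844} = \frac{1}{-528 + 14844} = \frac{1}{14316}$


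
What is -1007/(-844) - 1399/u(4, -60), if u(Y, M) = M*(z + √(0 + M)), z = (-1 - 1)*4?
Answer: (-174349*I + 30210*√15)/(25320*(√15 + 4*I)) ≈ -0.31117 - 1.4565*I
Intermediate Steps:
z = -8 (z = -2*4 = -8)
u(Y, M) = M*(-8 + √M) (u(Y, M) = M*(-8 + √(0 + M)) = M*(-8 + √M))
-1007/(-844) - 1399/u(4, -60) = -1007/(-844) - 1399/((-60)^(3/2) - 8*(-60)) = -1007*(-1/844) - 1399/(-120*I*√15 + 480) = 1007/844 - 1399/(480 - 120*I*√15)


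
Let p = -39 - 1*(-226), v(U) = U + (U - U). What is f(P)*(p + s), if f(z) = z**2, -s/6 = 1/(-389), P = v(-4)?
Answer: 1163984/389 ≈ 2992.2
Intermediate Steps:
v(U) = U (v(U) = U + 0 = U)
p = 187 (p = -39 + 226 = 187)
P = -4
s = 6/389 (s = -6/(-389) = -6*(-1/389) = 6/389 ≈ 0.015424)
f(P)*(p + s) = (-4)**2*(187 + 6/389) = 16*(72749/389) = 1163984/389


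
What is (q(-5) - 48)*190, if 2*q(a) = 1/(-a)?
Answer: -9101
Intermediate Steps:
q(a) = -1/(2*a) (q(a) = 1/(2*((-a))) = (-1/a)/2 = -1/(2*a))
(q(-5) - 48)*190 = (-½/(-5) - 48)*190 = (-½*(-⅕) - 48)*190 = (⅒ - 48)*190 = -479/10*190 = -9101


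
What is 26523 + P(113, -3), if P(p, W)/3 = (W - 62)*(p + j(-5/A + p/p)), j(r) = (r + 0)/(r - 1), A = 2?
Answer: 4371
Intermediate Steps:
j(r) = r/(-1 + r)
P(p, W) = 3*(-62 + W)*(⅗ + p) (P(p, W) = 3*((W - 62)*(p + (-5/2 + p/p)/(-1 + (-5/2 + p/p)))) = 3*((-62 + W)*(p + (-5*½ + 1)/(-1 + (-5*½ + 1)))) = 3*((-62 + W)*(p + (-5/2 + 1)/(-1 + (-5/2 + 1)))) = 3*((-62 + W)*(p - 3/(2*(-1 - 3/2)))) = 3*((-62 + W)*(p - 3/(2*(-5/2)))) = 3*((-62 + W)*(p - 3/2*(-⅖))) = 3*((-62 + W)*(p + ⅗)) = 3*((-62 + W)*(⅗ + p)) = 3*(-62 + W)*(⅗ + p))
26523 + P(113, -3) = 26523 + (-558/5 - 186*113 + (9/5)*(-3) + 3*(-3)*113) = 26523 + (-558/5 - 21018 - 27/5 - 1017) = 26523 - 22152 = 4371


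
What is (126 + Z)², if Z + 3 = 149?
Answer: 73984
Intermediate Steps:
Z = 146 (Z = -3 + 149 = 146)
(126 + Z)² = (126 + 146)² = 272² = 73984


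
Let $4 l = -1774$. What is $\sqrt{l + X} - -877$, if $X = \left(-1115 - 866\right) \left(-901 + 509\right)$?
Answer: $877 + \frac{\sqrt{3104434}}{2} \approx 1758.0$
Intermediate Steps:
$l = - \frac{887}{2}$ ($l = \frac{1}{4} \left(-1774\right) = - \frac{887}{2} \approx -443.5$)
$X = 776552$ ($X = \left(-1981\right) \left(-392\right) = 776552$)
$\sqrt{l + X} - -877 = \sqrt{- \frac{887}{2} + 776552} - -877 = \sqrt{\frac{1552217}{2}} + 877 = \frac{\sqrt{3104434}}{2} + 877 = 877 + \frac{\sqrt{3104434}}{2}$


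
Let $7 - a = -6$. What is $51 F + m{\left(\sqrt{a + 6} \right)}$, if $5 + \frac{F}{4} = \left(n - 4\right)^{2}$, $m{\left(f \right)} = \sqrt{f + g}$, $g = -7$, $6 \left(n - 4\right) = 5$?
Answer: $- \frac{2635}{3} + i \sqrt{7 - \sqrt{19}} \approx -878.33 + 1.6251 i$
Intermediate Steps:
$n = \frac{29}{6}$ ($n = 4 + \frac{1}{6} \cdot 5 = 4 + \frac{5}{6} = \frac{29}{6} \approx 4.8333$)
$a = 13$ ($a = 7 - -6 = 7 + 6 = 13$)
$m{\left(f \right)} = \sqrt{-7 + f}$ ($m{\left(f \right)} = \sqrt{f - 7} = \sqrt{-7 + f}$)
$F = - \frac{155}{9}$ ($F = -20 + 4 \left(\frac{29}{6} - 4\right)^{2} = -20 + 4 \left(\frac{5}{6}\right)^{2} = -20 + 4 \cdot \frac{25}{36} = -20 + \frac{25}{9} = - \frac{155}{9} \approx -17.222$)
$51 F + m{\left(\sqrt{a + 6} \right)} = 51 \left(- \frac{155}{9}\right) + \sqrt{-7 + \sqrt{13 + 6}} = - \frac{2635}{3} + \sqrt{-7 + \sqrt{19}}$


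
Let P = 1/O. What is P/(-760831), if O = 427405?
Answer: -1/325182973555 ≈ -3.0752e-12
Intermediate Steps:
P = 1/427405 ≈ 2.3397e-6
P/(-760831) = (1/427405)/(-760831) = (1/427405)*(-1/760831) = -1/325182973555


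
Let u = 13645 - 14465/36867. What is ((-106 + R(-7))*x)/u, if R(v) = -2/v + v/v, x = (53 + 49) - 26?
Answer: -1026893418/1760625125 ≈ -0.58325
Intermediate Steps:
x = 76 (x = 102 - 26 = 76)
R(v) = 1 - 2/v (R(v) = -2/v + 1 = 1 - 2/v)
u = 503035750/36867 (u = 13645 - 14465/36867 = 503035750/36867 ≈ 13645.)
((-106 + R(-7))*x)/u = ((-106 + (-2 - 7)/(-7))*76)/(503035750/36867) = ((-106 - ⅐*(-9))*76)*(36867/503035750) = ((-106 + 9/7)*76)*(36867/503035750) = -733/7*76*(36867/503035750) = -55708/7*36867/503035750 = -1026893418/1760625125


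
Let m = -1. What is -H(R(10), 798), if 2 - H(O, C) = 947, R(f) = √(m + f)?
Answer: 945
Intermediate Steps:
R(f) = √(-1 + f)
H(O, C) = -945 (H(O, C) = 2 - 1*947 = 2 - 947 = -945)
-H(R(10), 798) = -1*(-945) = 945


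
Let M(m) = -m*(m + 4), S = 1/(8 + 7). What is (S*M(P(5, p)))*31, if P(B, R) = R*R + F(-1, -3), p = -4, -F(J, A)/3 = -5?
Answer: -6727/3 ≈ -2242.3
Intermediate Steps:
F(J, A) = 15 (F(J, A) = -3*(-5) = 15)
P(B, R) = 15 + R² (P(B, R) = R*R + 15 = R² + 15 = 15 + R²)
S = 1/15 ≈ 0.066667
M(m) = -m*(4 + m)
(S*M(P(5, p)))*31 = ((-(15 + (-4)²)*(4 + (15 + (-4)²)))/15)*31 = ((-(15 + 16)*(4 + (15 + 16)))/15)*31 = ((-1*31*(4 + 31))/15)*31 = ((-1*31*35)/15)*31 = ((1/15)*(-1085))*31 = -217/3*31 = -6727/3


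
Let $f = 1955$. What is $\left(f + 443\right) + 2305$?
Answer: $4703$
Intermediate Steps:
$\left(f + 443\right) + 2305 = \left(1955 + 443\right) + 2305 = 2398 + 2305 = 4703$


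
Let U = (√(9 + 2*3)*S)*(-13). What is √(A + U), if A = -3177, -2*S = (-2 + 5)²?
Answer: 3*√(-1412 + 26*√15)/2 ≈ 54.318*I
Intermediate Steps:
S = -9/2 (S = -(-2 + 5)²/2 = -½*3² = -½*9 = -9/2 ≈ -4.5000)
U = 117*√15/2 (U = (√(9 + 2*3)*(-9/2))*(-13) = (√(9 + 6)*(-9/2))*(-13) = (√15*(-9/2))*(-13) = -9*√15/2*(-13) = 117*√15/2 ≈ 226.57)
√(A + U) = √(-3177 + 117*√15/2)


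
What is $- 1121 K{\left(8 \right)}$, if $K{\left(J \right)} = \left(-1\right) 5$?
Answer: $5605$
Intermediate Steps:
$K{\left(J \right)} = -5$
$- 1121 K{\left(8 \right)} = \left(-1121\right) \left(-5\right) = 5605$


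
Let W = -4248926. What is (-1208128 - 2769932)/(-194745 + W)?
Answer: 3978060/4443671 ≈ 0.89522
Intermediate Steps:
(-1208128 - 2769932)/(-194745 + W) = (-1208128 - 2769932)/(-194745 - 4248926) = -3978060/(-4443671) = -3978060*(-1/4443671) = 3978060/4443671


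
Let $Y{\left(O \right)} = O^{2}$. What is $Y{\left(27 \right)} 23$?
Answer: $16767$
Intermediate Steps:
$Y{\left(27 \right)} 23 = 27^{2} \cdot 23 = 729 \cdot 23 = 16767$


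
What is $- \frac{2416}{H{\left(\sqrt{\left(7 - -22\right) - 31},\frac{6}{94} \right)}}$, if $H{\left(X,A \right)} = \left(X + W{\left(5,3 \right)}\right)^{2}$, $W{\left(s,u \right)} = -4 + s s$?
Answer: $- \frac{2416}{\left(21 + i \sqrt{2}\right)^{2}} \approx -5.4045 + 0.73123 i$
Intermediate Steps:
$W{\left(s,u \right)} = -4 + s^{2}$
$H{\left(X,A \right)} = \left(21 + X\right)^{2}$ ($H{\left(X,A \right)} = \left(X - \left(4 - 5^{2}\right)\right)^{2} = \left(X + \left(-4 + 25\right)\right)^{2} = \left(X + 21\right)^{2} = \left(21 + X\right)^{2}$)
$- \frac{2416}{H{\left(\sqrt{\left(7 - -22\right) - 31},\frac{6}{94} \right)}} = - \frac{2416}{\left(21 + \sqrt{\left(7 - -22\right) - 31}\right)^{2}} = - \frac{2416}{\left(21 + \sqrt{\left(7 + 22\right) - 31}\right)^{2}} = - \frac{2416}{\left(21 + \sqrt{29 - 31}\right)^{2}} = - \frac{2416}{\left(21 + \sqrt{-2}\right)^{2}} = - \frac{2416}{\left(21 + i \sqrt{2}\right)^{2}}$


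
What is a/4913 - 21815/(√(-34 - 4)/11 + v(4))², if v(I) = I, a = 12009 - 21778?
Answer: (-859672*√38 + 12986970057*I)/(9826*(-949*I + 44*√38)) ≈ -1287.7 + 367.47*I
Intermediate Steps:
a = -9769
a/4913 - 21815/(√(-34 - 4)/11 + v(4))² = -9769/4913 - 21815/(√(-34 - 4)/11 + 4)² = -9769*1/4913 - 21815/(√(-38)*(1/11) + 4)² = -9769/4913 - 21815/((I*√38)*(1/11) + 4)² = -9769/4913 - 21815/(I*√38/11 + 4)² = -9769/4913 - 21815/(4 + I*√38/11)²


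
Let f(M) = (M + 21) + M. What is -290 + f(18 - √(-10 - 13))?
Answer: -233 - 2*I*√23 ≈ -233.0 - 9.5917*I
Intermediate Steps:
f(M) = 21 + 2*M (f(M) = (21 + M) + M = 21 + 2*M)
-290 + f(18 - √(-10 - 13)) = -290 + (21 + 2*(18 - √(-10 - 13))) = -290 + (21 + 2*(18 - √(-23))) = -290 + (21 + 2*(18 - I*√23)) = -290 + (21 + (36 - 2*I*√23)) = -290 + (57 - 2*I*√23) = -233 - 2*I*√23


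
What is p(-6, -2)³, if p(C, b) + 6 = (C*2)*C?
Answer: 287496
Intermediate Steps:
p(C, b) = -6 + 2*C² (p(C, b) = -6 + (C*2)*C = -6 + (2*C)*C = -6 + 2*C²)
p(-6, -2)³ = (-6 + 2*(-6)²)³ = (-6 + 2*36)³ = (-6 + 72)³ = 66³ = 287496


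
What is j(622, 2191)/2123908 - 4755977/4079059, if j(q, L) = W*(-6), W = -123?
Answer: -5049123626287/4331773021286 ≈ -1.1656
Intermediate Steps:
j(q, L) = 738 (j(q, L) = -123*(-6) = 738)
j(622, 2191)/2123908 - 4755977/4079059 = 738/2123908 - 4755977/4079059 = 738*(1/2123908) - 4755977*1/4079059 = 369/1061954 - 4755977/4079059 = -5049123626287/4331773021286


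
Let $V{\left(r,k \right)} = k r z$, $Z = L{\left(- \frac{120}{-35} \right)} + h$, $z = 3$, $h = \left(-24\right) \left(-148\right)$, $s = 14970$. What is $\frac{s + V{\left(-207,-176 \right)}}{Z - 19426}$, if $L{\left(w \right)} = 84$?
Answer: $- \frac{62133}{7895} \approx -7.8699$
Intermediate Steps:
$h = 3552$
$Z = 3636$ ($Z = 84 + 3552 = 3636$)
$V{\left(r,k \right)} = 3 k r$ ($V{\left(r,k \right)} = k r 3 = 3 k r$)
$\frac{s + V{\left(-207,-176 \right)}}{Z - 19426} = \frac{14970 + 3 \left(-176\right) \left(-207\right)}{3636 - 19426} = \frac{14970 + 109296}{-15790} = 124266 \left(- \frac{1}{15790}\right) = - \frac{62133}{7895}$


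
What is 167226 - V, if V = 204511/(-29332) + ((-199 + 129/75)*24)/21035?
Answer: 2579566299895301/15424965500 ≈ 1.6723e+5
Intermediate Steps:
V = -111019192301/15424965500 (V = 204511*(-1/29332) + ((-199 + 129*(1/75))*24)*(1/21035) = -204511/29332 + ((-199 + 43/25)*24)*(1/21035) = -204511/29332 - 4932/25*24*(1/21035) = -204511/29332 - 118368/25*1/21035 = -204511/29332 - 118368/525875 = -111019192301/15424965500 ≈ -7.1974)
167226 - V = 167226 - 1*(-111019192301/15424965500) = 167226 + 111019192301/15424965500 = 2579566299895301/15424965500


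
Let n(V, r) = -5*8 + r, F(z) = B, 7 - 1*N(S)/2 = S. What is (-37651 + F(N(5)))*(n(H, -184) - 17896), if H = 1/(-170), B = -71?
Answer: 683522640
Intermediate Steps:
N(S) = 14 - 2*S
F(z) = -71
H = -1/170 ≈ -0.0058824
n(V, r) = -40 + r
(-37651 + F(N(5)))*(n(H, -184) - 17896) = (-37651 - 71)*((-40 - 184) - 17896) = -37722*(-224 - 17896) = -37722*(-18120) = 683522640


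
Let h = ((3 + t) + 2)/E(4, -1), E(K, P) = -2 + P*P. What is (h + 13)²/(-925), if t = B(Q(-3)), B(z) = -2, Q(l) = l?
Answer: -4/37 ≈ -0.10811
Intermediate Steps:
t = -2
E(K, P) = -2 + P²
h = -3 (h = ((3 - 2) + 2)/(-2 + (-1)²) = (1 + 2)/(-2 + 1) = 3/(-1) = 3*(-1) = -3)
(h + 13)²/(-925) = (-3 + 13)²/(-925) = 10²*(-1/925) = 100*(-1/925) = -4/37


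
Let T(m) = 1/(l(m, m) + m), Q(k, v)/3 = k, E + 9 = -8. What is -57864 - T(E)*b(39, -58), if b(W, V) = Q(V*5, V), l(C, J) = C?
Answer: -984123/17 ≈ -57890.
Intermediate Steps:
E = -17 (E = -9 - 8 = -17)
Q(k, v) = 3*k
T(m) = 1/(2*m) (T(m) = 1/(m + m) = 1/(2*m))
b(W, V) = 15*V (b(W, V) = 3*(V*5) = 3*(5*V) = 15*V)
-57864 - T(E)*b(39, -58) = -57864 - (1/2)/(-17)*15*(-58) = -57864 - (1/2)*(-1/17)*(-870) = -57864 - (-1)*(-870)/34 = -57864 - 1*435/17 = -57864 - 435/17 = -984123/17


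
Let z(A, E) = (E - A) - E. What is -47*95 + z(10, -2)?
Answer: -4475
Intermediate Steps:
z(A, E) = -A
-47*95 + z(10, -2) = -47*95 - 1*10 = -4465 - 10 = -4475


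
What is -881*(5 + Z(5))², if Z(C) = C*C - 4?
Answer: -595556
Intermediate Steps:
Z(C) = -4 + C² (Z(C) = C² - 4 = -4 + C²)
-881*(5 + Z(5))² = -881*(5 + (-4 + 5²))² = -881*(5 + (-4 + 25))² = -881*(5 + 21)² = -881*26² = -881*676 = -595556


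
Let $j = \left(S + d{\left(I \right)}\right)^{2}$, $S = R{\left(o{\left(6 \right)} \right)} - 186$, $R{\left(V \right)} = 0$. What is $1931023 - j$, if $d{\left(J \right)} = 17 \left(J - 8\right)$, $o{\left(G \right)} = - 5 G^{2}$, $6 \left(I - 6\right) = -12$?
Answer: $1866507$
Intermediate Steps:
$I = 4$ ($I = 6 + \frac{1}{6} \left(-12\right) = 6 - 2 = 4$)
$d{\left(J \right)} = -136 + 17 J$ ($d{\left(J \right)} = 17 \left(-8 + J\right) = -136 + 17 J$)
$S = -186$ ($S = 0 - 186 = -186$)
$j = 64516$ ($j = \left(-186 + \left(-136 + 17 \cdot 4\right)\right)^{2} = \left(-186 + \left(-136 + 68\right)\right)^{2} = \left(-186 - 68\right)^{2} = \left(-254\right)^{2} = 64516$)
$1931023 - j = 1931023 - 64516 = 1866507$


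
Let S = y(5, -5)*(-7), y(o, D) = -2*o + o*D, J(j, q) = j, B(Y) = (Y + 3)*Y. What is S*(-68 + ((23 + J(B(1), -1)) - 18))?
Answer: -14455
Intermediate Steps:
B(Y) = Y*(3 + Y) (B(Y) = (3 + Y)*Y = Y*(3 + Y))
y(o, D) = -2*o + D*o
S = 245 (S = (5*(-2 - 5))*(-7) = (5*(-7))*(-7) = -35*(-7) = 245)
S*(-68 + ((23 + J(B(1), -1)) - 18)) = 245*(-68 + ((23 + 1*(3 + 1)) - 18)) = 245*(-68 + ((23 + 1*4) - 18)) = 245*(-68 + ((23 + 4) - 18)) = 245*(-68 + (27 - 18)) = 245*(-68 + 9) = 245*(-59) = -14455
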